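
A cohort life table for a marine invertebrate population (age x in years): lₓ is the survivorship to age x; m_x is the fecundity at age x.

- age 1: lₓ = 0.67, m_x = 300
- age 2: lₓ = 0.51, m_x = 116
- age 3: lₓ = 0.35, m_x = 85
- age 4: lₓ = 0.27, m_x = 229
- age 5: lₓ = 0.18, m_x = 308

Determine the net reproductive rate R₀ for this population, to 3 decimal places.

R₀ = Σ lₓ m_x:
  age 1: 0.67 × 300 = 201.0000
  age 2: 0.51 × 116 = 59.1600
  age 3: 0.35 × 85 = 29.7500
  age 4: 0.27 × 229 = 61.8300
  age 5: 0.18 × 308 = 55.4400
R₀ = 201.0000 + 59.1600 + 29.7500 + 61.8300 + 55.4400 = 407.1800

407.180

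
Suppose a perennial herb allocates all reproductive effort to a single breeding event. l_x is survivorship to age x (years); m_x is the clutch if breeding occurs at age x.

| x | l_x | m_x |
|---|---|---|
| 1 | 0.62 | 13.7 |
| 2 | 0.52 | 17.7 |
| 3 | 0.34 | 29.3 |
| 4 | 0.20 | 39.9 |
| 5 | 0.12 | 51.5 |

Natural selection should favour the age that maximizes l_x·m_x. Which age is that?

Expected offspring if breeding at age x = l_x × m_x:
  age 1: 0.62 × 13.7 = 8.494
  age 2: 0.52 × 17.7 = 9.204
  age 3: 0.34 × 29.3 = 9.962
  age 4: 0.20 × 39.9 = 7.980
  age 5: 0.12 × 51.5 = 6.180
Maximum at age 3 (9.962).

3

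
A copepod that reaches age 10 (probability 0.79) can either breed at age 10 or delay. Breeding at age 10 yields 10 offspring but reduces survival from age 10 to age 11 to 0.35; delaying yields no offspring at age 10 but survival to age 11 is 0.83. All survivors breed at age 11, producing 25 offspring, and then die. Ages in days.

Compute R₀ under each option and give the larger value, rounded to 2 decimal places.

16.39

breed at age 10: R₀ = 0.79 × (10 + 0.35 × 25) = 0.79 × 18.7500 = 14.8125
delay to age 11: R₀ = 0.79 × (0.83 × 25) = 0.79 × 20.7500 = 16.3925
Higher: delay to age 11 (16.3925).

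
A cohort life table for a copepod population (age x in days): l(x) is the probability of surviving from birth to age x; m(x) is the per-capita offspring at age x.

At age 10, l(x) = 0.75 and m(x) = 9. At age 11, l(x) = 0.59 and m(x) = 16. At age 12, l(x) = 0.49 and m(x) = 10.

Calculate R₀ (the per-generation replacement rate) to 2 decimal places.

21.09

R₀ = Σ l(x) m(x):
  age 10: 0.75 × 9 = 6.7500
  age 11: 0.59 × 16 = 9.4400
  age 12: 0.49 × 10 = 4.9000
R₀ = 6.7500 + 9.4400 + 4.9000 = 21.0900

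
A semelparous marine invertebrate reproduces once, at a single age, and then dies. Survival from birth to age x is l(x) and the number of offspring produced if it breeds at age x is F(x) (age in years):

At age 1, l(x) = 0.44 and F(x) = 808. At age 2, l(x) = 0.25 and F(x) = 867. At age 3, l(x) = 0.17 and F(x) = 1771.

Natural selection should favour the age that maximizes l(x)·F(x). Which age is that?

Expected offspring if breeding at age x = l(x) × F(x):
  age 1: 0.44 × 808 = 355.520
  age 2: 0.25 × 867 = 216.750
  age 3: 0.17 × 1771 = 301.070
Maximum at age 1 (355.520).

1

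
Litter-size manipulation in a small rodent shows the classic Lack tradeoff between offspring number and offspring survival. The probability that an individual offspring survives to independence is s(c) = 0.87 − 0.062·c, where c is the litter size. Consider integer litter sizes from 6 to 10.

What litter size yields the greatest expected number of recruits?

7

Expected recruits = c × s(c):
  c=6: 6 × 0.498 = 2.988
  c=7: 7 × 0.436 = 3.052
  c=8: 8 × 0.374 = 2.992
  c=9: 9 × 0.312 = 2.808
  c=10: 10 × 0.250 = 2.500
Maximum at c = 7 (3.052 recruits).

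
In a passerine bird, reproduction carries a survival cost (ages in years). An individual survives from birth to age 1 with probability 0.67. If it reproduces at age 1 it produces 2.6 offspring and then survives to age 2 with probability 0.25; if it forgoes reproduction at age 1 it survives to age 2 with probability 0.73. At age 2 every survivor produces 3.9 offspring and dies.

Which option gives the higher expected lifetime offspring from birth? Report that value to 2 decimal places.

2.40

breed at age 1: R₀ = 0.67 × (2.6 + 0.25 × 3.9) = 0.67 × 3.5750 = 2.3953
delay to age 2: R₀ = 0.67 × (0.73 × 3.9) = 0.67 × 2.8470 = 1.9075
Higher: breed at age 1 (2.3953).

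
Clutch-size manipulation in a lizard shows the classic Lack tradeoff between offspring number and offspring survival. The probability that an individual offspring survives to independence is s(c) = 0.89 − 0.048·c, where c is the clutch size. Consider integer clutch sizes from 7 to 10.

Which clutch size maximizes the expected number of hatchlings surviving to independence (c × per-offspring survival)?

9

Expected hatchlings surviving to independence = c × s(c):
  c=7: 7 × 0.554 = 3.878
  c=8: 8 × 0.506 = 4.048
  c=9: 9 × 0.458 = 4.122
  c=10: 10 × 0.410 = 4.100
Maximum at c = 9 (4.122 hatchlings surviving to independence).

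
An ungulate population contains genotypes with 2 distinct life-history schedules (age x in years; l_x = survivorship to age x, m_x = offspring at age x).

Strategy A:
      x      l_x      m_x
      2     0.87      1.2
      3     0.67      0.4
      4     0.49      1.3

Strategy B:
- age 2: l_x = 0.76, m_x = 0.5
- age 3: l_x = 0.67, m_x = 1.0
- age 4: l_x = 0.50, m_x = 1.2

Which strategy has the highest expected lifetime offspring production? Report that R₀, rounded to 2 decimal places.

1.95

Strategy A: R₀ = 0.87×1.2 + 0.67×0.4 + 0.49×1.3 = 1.9490
Strategy B: R₀ = 0.76×0.5 + 0.67×1.0 + 0.50×1.2 = 1.6500
Highest R₀: strategy A with 1.9490.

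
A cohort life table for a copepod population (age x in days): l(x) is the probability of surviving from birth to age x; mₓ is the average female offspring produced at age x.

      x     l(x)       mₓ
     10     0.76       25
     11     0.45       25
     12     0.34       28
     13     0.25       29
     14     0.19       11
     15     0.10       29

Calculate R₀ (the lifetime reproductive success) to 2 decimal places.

52.01

R₀ = Σ l(x) mₓ:
  age 10: 0.76 × 25 = 19.0000
  age 11: 0.45 × 25 = 11.2500
  age 12: 0.34 × 28 = 9.5200
  age 13: 0.25 × 29 = 7.2500
  age 14: 0.19 × 11 = 2.0900
  age 15: 0.10 × 29 = 2.9000
R₀ = 19.0000 + 11.2500 + 9.5200 + 7.2500 + 2.0900 + 2.9000 = 52.0100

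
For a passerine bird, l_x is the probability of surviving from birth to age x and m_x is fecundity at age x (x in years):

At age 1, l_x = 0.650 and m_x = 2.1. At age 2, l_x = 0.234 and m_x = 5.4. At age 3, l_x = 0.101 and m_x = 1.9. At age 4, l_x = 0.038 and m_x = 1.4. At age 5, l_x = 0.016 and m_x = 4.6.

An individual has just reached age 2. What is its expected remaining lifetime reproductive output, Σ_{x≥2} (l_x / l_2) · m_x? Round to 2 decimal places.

6.76

l_2 = 0.234. Conditional survival from age 2 to x is l_x / l_2.
  x=2: (0.234/0.234) × 5.4 = 5.4000
  x=3: (0.101/0.234) × 1.9 = 0.8201
  x=4: (0.038/0.234) × 1.4 = 0.2274
  x=5: (0.016/0.234) × 4.6 = 0.3145
Sum = 5.4000 + 0.8201 + 0.2274 + 0.3145 = 6.7620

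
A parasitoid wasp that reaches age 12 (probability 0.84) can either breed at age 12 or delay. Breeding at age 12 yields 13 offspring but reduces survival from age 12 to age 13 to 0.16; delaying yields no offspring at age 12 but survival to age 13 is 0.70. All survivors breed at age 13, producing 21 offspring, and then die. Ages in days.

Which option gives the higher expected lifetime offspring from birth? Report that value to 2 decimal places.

breed at age 12: R₀ = 0.84 × (13 + 0.16 × 21) = 0.84 × 16.3600 = 13.7424
delay to age 13: R₀ = 0.84 × (0.70 × 21) = 0.84 × 14.7000 = 12.3480
Higher: breed at age 12 (13.7424).

13.74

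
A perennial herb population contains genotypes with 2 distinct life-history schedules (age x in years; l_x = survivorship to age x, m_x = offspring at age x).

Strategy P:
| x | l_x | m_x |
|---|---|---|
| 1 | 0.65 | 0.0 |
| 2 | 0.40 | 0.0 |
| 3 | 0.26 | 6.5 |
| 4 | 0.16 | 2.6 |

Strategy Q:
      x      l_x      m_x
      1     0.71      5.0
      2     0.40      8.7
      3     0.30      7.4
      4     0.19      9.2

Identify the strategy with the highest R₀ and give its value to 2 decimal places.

11.00

Strategy P: R₀ = 0.65×0.0 + 0.40×0.0 + 0.26×6.5 + 0.16×2.6 = 2.1060
Strategy Q: R₀ = 0.71×5.0 + 0.40×8.7 + 0.30×7.4 + 0.19×9.2 = 10.9980
Highest R₀: strategy Q with 10.9980.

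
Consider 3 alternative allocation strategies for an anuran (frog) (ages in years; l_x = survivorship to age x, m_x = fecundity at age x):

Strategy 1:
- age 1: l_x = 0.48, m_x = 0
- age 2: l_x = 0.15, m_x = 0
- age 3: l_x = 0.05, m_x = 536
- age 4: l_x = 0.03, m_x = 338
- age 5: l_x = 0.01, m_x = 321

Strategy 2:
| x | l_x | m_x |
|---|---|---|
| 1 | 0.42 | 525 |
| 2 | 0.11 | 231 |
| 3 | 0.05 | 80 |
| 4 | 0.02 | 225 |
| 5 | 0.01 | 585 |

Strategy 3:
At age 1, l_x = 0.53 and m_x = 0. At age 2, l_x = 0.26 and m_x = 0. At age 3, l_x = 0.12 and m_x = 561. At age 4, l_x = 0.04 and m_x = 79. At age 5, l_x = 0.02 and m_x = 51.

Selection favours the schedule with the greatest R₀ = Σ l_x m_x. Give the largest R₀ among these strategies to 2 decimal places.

260.26

Strategy 1: R₀ = 0.48×0 + 0.15×0 + 0.05×536 + 0.03×338 + 0.01×321 = 40.1500
Strategy 2: R₀ = 0.42×525 + 0.11×231 + 0.05×80 + 0.02×225 + 0.01×585 = 260.2600
Strategy 3: R₀ = 0.53×0 + 0.26×0 + 0.12×561 + 0.04×79 + 0.02×51 = 71.5000
Highest R₀: strategy 2 with 260.2600.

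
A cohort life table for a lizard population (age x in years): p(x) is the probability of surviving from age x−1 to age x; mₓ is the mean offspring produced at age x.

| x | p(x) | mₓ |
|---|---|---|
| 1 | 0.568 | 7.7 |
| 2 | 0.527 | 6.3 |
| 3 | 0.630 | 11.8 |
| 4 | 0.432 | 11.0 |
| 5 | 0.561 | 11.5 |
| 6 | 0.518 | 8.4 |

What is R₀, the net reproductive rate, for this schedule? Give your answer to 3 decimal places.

Survivorship from birth: l_x = p_1·p_2·…·p_x.
  l_1 = 0.56800
  l_2 = 0.29934
  l_3 = 0.18858
  l_4 = 0.08147
  l_5 = 0.04570
  l_6 = 0.02367
R₀ = Σ l_x mₓ:
  age 1: 0.56800 × 7.7 = 4.3736
  age 2: 0.29934 × 6.3 = 1.8858
  age 3: 0.18858 × 11.8 = 2.2252
  age 4: 0.08147 × 11.0 = 0.8962
  age 5: 0.04570 × 11.5 = 0.5255
  age 6: 0.02367 × 8.4 = 0.1988
R₀ = 4.3736 + 1.8858 + 2.2252 + 0.8962 + 0.5255 + 0.1988 = 10.1052

10.105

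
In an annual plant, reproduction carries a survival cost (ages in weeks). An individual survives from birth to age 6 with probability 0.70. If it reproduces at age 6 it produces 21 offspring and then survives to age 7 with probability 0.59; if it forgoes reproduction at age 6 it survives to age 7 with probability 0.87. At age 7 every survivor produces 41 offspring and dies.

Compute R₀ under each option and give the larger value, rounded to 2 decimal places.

breed at age 6: R₀ = 0.70 × (21 + 0.59 × 41) = 0.70 × 45.1900 = 31.6330
delay to age 7: R₀ = 0.70 × (0.87 × 41) = 0.70 × 35.6700 = 24.9690
Higher: breed at age 6 (31.6330).

31.63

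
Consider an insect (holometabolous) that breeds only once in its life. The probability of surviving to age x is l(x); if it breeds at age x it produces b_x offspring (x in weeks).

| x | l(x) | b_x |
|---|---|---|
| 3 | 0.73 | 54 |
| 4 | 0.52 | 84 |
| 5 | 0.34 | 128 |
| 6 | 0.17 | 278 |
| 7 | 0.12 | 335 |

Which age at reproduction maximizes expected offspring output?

Expected offspring if breeding at age x = l(x) × b_x:
  age 3: 0.73 × 54 = 39.420
  age 4: 0.52 × 84 = 43.680
  age 5: 0.34 × 128 = 43.520
  age 6: 0.17 × 278 = 47.260
  age 7: 0.12 × 335 = 40.200
Maximum at age 6 (47.260).

6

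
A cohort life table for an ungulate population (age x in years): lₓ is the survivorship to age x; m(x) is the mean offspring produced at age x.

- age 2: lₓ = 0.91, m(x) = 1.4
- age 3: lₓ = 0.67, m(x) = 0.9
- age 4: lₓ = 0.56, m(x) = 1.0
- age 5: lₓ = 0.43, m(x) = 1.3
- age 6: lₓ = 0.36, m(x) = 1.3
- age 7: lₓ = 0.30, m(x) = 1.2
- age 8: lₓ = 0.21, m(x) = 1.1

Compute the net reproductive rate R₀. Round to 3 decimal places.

4.055

R₀ = Σ lₓ m(x):
  age 2: 0.91 × 1.4 = 1.2740
  age 3: 0.67 × 0.9 = 0.6030
  age 4: 0.56 × 1.0 = 0.5600
  age 5: 0.43 × 1.3 = 0.5590
  age 6: 0.36 × 1.3 = 0.4680
  age 7: 0.30 × 1.2 = 0.3600
  age 8: 0.21 × 1.1 = 0.2310
R₀ = 1.2740 + 0.6030 + 0.5600 + 0.5590 + 0.4680 + 0.3600 + 0.2310 = 4.0550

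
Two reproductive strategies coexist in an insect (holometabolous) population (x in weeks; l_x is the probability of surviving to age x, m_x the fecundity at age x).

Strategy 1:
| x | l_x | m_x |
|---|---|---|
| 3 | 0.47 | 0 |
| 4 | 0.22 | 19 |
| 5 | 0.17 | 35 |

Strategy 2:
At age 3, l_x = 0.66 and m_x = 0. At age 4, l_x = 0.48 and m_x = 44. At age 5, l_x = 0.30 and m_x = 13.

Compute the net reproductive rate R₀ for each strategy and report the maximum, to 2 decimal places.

25.02

Strategy 1: R₀ = 0.47×0 + 0.22×19 + 0.17×35 = 10.1300
Strategy 2: R₀ = 0.66×0 + 0.48×44 + 0.30×13 = 25.0200
Highest R₀: strategy 2 with 25.0200.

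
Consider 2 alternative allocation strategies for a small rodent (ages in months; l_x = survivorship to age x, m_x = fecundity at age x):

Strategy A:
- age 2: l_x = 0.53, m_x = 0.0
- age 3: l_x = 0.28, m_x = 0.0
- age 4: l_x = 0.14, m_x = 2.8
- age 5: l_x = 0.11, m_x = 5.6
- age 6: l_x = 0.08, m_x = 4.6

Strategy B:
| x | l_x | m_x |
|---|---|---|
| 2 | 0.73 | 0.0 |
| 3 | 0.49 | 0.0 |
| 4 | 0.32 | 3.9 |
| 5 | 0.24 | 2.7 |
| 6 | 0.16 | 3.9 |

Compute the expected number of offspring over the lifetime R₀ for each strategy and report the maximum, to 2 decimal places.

Strategy A: R₀ = 0.53×0.0 + 0.28×0.0 + 0.14×2.8 + 0.11×5.6 + 0.08×4.6 = 1.3760
Strategy B: R₀ = 0.73×0.0 + 0.49×0.0 + 0.32×3.9 + 0.24×2.7 + 0.16×3.9 = 2.5200
Highest R₀: strategy B with 2.5200.

2.52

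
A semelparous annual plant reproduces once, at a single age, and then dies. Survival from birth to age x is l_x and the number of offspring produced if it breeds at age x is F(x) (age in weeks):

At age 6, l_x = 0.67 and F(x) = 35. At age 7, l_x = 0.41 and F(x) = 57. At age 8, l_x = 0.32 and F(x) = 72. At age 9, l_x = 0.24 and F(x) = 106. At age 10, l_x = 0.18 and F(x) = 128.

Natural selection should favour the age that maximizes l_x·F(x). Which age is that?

Expected offspring if breeding at age x = l_x × F(x):
  age 6: 0.67 × 35 = 23.450
  age 7: 0.41 × 57 = 23.370
  age 8: 0.32 × 72 = 23.040
  age 9: 0.24 × 106 = 25.440
  age 10: 0.18 × 128 = 23.040
Maximum at age 9 (25.440).

9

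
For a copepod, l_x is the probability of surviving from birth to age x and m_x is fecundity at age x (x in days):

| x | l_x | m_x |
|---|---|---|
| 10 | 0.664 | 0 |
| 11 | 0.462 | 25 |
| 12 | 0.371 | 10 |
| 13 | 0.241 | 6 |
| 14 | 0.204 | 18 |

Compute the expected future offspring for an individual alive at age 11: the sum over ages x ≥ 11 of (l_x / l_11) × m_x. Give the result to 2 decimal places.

44.11

l_11 = 0.462. Conditional survival from age 11 to x is l_x / l_11.
  x=11: (0.462/0.462) × 25 = 25.0000
  x=12: (0.371/0.462) × 10 = 8.0303
  x=13: (0.241/0.462) × 6 = 3.1299
  x=14: (0.204/0.462) × 18 = 7.9481
Sum = 25.0000 + 8.0303 + 3.1299 + 7.9481 = 44.1082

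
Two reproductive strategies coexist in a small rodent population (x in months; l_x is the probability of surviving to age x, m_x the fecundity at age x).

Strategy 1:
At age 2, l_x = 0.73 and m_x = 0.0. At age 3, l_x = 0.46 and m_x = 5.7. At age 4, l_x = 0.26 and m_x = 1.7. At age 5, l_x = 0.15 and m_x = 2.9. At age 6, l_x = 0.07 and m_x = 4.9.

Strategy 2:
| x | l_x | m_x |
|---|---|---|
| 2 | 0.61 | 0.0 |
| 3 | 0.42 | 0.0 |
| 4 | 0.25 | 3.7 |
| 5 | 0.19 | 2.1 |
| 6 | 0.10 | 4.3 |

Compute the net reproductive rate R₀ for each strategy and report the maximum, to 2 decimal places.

Strategy 1: R₀ = 0.73×0.0 + 0.46×5.7 + 0.26×1.7 + 0.15×2.9 + 0.07×4.9 = 3.8420
Strategy 2: R₀ = 0.61×0.0 + 0.42×0.0 + 0.25×3.7 + 0.19×2.1 + 0.10×4.3 = 1.7540
Highest R₀: strategy 1 with 3.8420.

3.84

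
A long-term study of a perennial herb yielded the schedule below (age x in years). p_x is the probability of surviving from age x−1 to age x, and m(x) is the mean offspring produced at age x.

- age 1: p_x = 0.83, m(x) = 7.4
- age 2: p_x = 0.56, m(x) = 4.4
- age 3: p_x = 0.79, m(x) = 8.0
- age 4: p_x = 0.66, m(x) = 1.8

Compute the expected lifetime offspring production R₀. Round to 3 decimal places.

Survivorship from birth: l_x = p_1·p_2·…·p_x.
  l_1 = 0.83000
  l_2 = 0.46480
  l_3 = 0.36719
  l_4 = 0.24235
R₀ = Σ l_x m(x):
  age 1: 0.83000 × 7.4 = 6.1420
  age 2: 0.46480 × 4.4 = 2.0451
  age 3: 0.36719 × 8.0 = 2.9375
  age 4: 0.24235 × 1.8 = 0.4362
R₀ = 6.1420 + 2.0451 + 2.9375 + 0.4362 = 11.5609

11.561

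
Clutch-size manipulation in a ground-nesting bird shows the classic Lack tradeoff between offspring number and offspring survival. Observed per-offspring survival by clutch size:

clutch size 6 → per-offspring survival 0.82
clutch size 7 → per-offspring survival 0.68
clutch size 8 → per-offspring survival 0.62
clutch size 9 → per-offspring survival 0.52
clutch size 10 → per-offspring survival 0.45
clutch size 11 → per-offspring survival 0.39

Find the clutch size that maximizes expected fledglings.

Expected fledglings = c × s(c):
  c=6: 6 × 0.82 = 4.920
  c=7: 7 × 0.68 = 4.760
  c=8: 8 × 0.62 = 4.960
  c=9: 9 × 0.52 = 4.680
  c=10: 10 × 0.45 = 4.500
  c=11: 11 × 0.39 = 4.290
Maximum at c = 8 (4.960 fledglings).

8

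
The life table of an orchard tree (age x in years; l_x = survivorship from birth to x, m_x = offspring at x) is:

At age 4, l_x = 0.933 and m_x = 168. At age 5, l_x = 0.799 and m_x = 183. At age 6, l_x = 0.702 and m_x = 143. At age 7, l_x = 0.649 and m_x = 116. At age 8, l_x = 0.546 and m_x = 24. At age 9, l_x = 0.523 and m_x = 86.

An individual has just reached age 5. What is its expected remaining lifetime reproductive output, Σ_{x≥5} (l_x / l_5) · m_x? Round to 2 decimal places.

475.56

l_5 = 0.799. Conditional survival from age 5 to x is l_x / l_5.
  x=5: (0.799/0.799) × 183 = 183.0000
  x=6: (0.702/0.799) × 143 = 125.6395
  x=7: (0.649/0.799) × 116 = 94.2228
  x=8: (0.546/0.799) × 24 = 16.4005
  x=9: (0.523/0.799) × 86 = 56.2929
Sum = 183.0000 + 125.6395 + 94.2228 + 16.4005 + 56.2929 = 475.5557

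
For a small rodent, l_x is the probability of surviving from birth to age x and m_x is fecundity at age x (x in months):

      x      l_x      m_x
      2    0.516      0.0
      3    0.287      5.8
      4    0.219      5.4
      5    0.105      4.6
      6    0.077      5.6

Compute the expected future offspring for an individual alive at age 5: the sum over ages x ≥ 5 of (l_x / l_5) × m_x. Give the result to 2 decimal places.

8.71

l_5 = 0.105. Conditional survival from age 5 to x is l_x / l_5.
  x=5: (0.105/0.105) × 4.6 = 4.6000
  x=6: (0.077/0.105) × 5.6 = 4.1067
Sum = 4.6000 + 4.1067 = 8.7067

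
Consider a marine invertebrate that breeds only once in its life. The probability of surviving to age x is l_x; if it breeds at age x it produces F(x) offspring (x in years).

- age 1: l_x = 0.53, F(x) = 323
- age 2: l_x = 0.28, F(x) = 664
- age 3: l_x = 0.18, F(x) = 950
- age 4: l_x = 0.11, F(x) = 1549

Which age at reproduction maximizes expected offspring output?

2

Expected offspring if breeding at age x = l_x × F(x):
  age 1: 0.53 × 323 = 171.190
  age 2: 0.28 × 664 = 185.920
  age 3: 0.18 × 950 = 171.000
  age 4: 0.11 × 1549 = 170.390
Maximum at age 2 (185.920).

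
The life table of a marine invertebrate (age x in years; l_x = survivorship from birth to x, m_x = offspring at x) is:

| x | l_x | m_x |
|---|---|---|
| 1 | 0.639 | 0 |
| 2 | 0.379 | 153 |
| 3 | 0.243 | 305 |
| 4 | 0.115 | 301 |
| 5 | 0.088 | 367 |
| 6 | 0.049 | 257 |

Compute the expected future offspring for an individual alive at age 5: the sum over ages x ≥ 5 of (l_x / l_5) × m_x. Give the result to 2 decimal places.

l_5 = 0.088. Conditional survival from age 5 to x is l_x / l_5.
  x=5: (0.088/0.088) × 367 = 367.0000
  x=6: (0.049/0.088) × 257 = 143.1023
Sum = 367.0000 + 143.1023 = 510.1023

510.10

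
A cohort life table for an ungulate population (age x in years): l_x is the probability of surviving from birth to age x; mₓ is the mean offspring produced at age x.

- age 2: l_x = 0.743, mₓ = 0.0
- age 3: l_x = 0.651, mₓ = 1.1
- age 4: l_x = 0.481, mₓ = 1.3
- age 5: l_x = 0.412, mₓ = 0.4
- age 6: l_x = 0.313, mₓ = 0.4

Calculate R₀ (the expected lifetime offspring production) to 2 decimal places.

1.63

R₀ = Σ l_x mₓ:
  age 2: 0.743 × 0.0 = 0.0000
  age 3: 0.651 × 1.1 = 0.7161
  age 4: 0.481 × 1.3 = 0.6253
  age 5: 0.412 × 0.4 = 0.1648
  age 6: 0.313 × 0.4 = 0.1252
R₀ = 0.0000 + 0.7161 + 0.6253 + 0.1648 + 0.1252 = 1.6314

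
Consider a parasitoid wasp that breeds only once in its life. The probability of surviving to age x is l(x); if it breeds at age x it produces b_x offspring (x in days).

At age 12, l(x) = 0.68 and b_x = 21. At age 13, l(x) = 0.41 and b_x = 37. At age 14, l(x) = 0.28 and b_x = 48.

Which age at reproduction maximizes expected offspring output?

Expected offspring if breeding at age x = l(x) × b_x:
  age 12: 0.68 × 21 = 14.280
  age 13: 0.41 × 37 = 15.170
  age 14: 0.28 × 48 = 13.440
Maximum at age 13 (15.170).

13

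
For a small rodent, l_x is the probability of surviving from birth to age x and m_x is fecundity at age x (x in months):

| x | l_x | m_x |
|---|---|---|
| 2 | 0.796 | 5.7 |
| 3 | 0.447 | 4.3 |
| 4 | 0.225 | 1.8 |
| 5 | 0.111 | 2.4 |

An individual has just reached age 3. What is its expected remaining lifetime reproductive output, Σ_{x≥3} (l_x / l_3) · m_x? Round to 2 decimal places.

l_3 = 0.447. Conditional survival from age 3 to x is l_x / l_3.
  x=3: (0.447/0.447) × 4.3 = 4.3000
  x=4: (0.225/0.447) × 1.8 = 0.9060
  x=5: (0.111/0.447) × 2.4 = 0.5960
Sum = 4.3000 + 0.9060 + 0.5960 = 5.8020

5.80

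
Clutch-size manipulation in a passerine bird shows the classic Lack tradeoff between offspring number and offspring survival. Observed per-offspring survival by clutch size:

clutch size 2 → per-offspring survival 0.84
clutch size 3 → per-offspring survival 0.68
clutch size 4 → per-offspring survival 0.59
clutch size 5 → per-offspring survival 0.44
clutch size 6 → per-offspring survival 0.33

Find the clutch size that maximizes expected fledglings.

4

Expected fledglings = c × s(c):
  c=2: 2 × 0.84 = 1.680
  c=3: 3 × 0.68 = 2.040
  c=4: 4 × 0.59 = 2.360
  c=5: 5 × 0.44 = 2.200
  c=6: 6 × 0.33 = 1.980
Maximum at c = 4 (2.360 fledglings).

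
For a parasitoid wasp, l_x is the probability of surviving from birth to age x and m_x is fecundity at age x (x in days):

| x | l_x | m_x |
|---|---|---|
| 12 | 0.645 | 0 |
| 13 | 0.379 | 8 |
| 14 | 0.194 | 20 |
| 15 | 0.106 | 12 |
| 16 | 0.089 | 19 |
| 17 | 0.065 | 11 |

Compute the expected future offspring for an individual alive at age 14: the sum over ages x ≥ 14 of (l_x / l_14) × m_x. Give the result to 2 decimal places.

l_14 = 0.194. Conditional survival from age 14 to x is l_x / l_14.
  x=14: (0.194/0.194) × 20 = 20.0000
  x=15: (0.106/0.194) × 12 = 6.5567
  x=16: (0.089/0.194) × 19 = 8.7165
  x=17: (0.065/0.194) × 11 = 3.6856
Sum = 20.0000 + 6.5567 + 8.7165 + 3.6856 = 38.9588

38.96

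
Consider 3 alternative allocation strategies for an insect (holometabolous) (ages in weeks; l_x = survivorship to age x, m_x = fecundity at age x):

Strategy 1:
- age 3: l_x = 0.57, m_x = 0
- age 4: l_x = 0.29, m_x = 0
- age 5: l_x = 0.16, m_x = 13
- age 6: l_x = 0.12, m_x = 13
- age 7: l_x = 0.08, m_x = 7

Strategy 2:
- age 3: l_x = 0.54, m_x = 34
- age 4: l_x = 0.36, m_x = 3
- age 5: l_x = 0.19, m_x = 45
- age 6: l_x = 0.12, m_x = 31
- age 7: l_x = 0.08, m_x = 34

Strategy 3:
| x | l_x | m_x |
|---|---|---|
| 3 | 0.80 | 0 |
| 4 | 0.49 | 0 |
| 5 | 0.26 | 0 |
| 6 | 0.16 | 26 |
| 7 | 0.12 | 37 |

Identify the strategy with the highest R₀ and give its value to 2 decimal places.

34.43

Strategy 1: R₀ = 0.57×0 + 0.29×0 + 0.16×13 + 0.12×13 + 0.08×7 = 4.2000
Strategy 2: R₀ = 0.54×34 + 0.36×3 + 0.19×45 + 0.12×31 + 0.08×34 = 34.4300
Strategy 3: R₀ = 0.80×0 + 0.49×0 + 0.26×0 + 0.16×26 + 0.12×37 = 8.6000
Highest R₀: strategy 2 with 34.4300.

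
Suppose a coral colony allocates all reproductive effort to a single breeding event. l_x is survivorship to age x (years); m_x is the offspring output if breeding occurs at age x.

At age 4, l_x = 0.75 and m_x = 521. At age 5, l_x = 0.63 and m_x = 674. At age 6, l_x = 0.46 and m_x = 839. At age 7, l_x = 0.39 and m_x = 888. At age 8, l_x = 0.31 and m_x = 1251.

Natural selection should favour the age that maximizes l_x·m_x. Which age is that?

5

Expected offspring if breeding at age x = l_x × m_x:
  age 4: 0.75 × 521 = 390.750
  age 5: 0.63 × 674 = 424.620
  age 6: 0.46 × 839 = 385.940
  age 7: 0.39 × 888 = 346.320
  age 8: 0.31 × 1251 = 387.810
Maximum at age 5 (424.620).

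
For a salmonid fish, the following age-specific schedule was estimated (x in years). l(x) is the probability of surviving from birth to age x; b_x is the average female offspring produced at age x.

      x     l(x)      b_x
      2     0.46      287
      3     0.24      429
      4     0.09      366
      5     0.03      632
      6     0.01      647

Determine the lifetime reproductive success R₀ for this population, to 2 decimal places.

R₀ = Σ l(x) b_x:
  age 2: 0.46 × 287 = 132.0200
  age 3: 0.24 × 429 = 102.9600
  age 4: 0.09 × 366 = 32.9400
  age 5: 0.03 × 632 = 18.9600
  age 6: 0.01 × 647 = 6.4700
R₀ = 132.0200 + 102.9600 + 32.9400 + 18.9600 + 6.4700 = 293.3500

293.35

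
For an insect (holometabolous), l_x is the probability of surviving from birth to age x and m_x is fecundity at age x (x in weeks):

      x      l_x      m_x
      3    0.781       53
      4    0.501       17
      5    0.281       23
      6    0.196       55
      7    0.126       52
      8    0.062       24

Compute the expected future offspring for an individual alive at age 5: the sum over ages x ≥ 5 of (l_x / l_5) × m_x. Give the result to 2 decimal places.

89.98

l_5 = 0.281. Conditional survival from age 5 to x is l_x / l_5.
  x=5: (0.281/0.281) × 23 = 23.0000
  x=6: (0.196/0.281) × 55 = 38.3630
  x=7: (0.126/0.281) × 52 = 23.3167
  x=8: (0.062/0.281) × 24 = 5.2954
Sum = 23.0000 + 38.3630 + 23.3167 + 5.2954 = 89.9751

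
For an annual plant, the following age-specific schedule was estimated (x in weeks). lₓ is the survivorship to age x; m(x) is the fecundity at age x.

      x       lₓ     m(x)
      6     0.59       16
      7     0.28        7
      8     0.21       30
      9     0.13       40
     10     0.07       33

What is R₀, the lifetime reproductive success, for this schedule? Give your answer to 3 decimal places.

25.210

R₀ = Σ lₓ m(x):
  age 6: 0.59 × 16 = 9.4400
  age 7: 0.28 × 7 = 1.9600
  age 8: 0.21 × 30 = 6.3000
  age 9: 0.13 × 40 = 5.2000
  age 10: 0.07 × 33 = 2.3100
R₀ = 9.4400 + 1.9600 + 6.3000 + 5.2000 + 2.3100 = 25.2100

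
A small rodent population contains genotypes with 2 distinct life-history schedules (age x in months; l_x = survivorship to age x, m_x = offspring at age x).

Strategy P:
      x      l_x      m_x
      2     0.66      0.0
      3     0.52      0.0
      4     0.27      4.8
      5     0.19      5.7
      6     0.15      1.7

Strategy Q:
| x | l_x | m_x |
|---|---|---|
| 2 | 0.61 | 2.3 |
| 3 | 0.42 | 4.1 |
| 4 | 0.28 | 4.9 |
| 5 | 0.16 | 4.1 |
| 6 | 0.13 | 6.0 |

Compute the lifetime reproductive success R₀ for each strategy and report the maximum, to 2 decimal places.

5.93

Strategy P: R₀ = 0.66×0.0 + 0.52×0.0 + 0.27×4.8 + 0.19×5.7 + 0.15×1.7 = 2.6340
Strategy Q: R₀ = 0.61×2.3 + 0.42×4.1 + 0.28×4.9 + 0.16×4.1 + 0.13×6.0 = 5.9330
Highest R₀: strategy Q with 5.9330.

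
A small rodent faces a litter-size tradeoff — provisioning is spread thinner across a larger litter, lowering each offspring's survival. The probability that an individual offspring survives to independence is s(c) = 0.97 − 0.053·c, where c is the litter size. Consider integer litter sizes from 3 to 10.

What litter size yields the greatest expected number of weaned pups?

Expected weaned pups = c × s(c):
  c=3: 3 × 0.811 = 2.433
  c=4: 4 × 0.758 = 3.032
  c=5: 5 × 0.705 = 3.525
  c=6: 6 × 0.652 = 3.912
  c=7: 7 × 0.599 = 4.193
  c=8: 8 × 0.546 = 4.368
  c=9: 9 × 0.493 = 4.437
  c=10: 10 × 0.440 = 4.400
Maximum at c = 9 (4.437 weaned pups).

9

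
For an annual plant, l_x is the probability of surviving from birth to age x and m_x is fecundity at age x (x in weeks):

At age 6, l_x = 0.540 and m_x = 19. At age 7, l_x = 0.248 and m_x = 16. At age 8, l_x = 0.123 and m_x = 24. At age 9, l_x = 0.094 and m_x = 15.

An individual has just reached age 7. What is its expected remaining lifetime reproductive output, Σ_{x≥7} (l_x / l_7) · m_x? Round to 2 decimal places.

33.59

l_7 = 0.248. Conditional survival from age 7 to x is l_x / l_7.
  x=7: (0.248/0.248) × 16 = 16.0000
  x=8: (0.123/0.248) × 24 = 11.9032
  x=9: (0.094/0.248) × 15 = 5.6855
Sum = 16.0000 + 11.9032 + 5.6855 = 33.5887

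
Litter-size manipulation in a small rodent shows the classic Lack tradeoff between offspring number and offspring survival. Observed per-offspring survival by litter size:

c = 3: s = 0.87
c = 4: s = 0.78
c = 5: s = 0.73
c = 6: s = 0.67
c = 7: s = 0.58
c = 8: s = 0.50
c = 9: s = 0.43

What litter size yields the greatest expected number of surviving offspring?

Expected surviving offspring = c × s(c):
  c=3: 3 × 0.87 = 2.610
  c=4: 4 × 0.78 = 3.120
  c=5: 5 × 0.73 = 3.650
  c=6: 6 × 0.67 = 4.020
  c=7: 7 × 0.58 = 4.060
  c=8: 8 × 0.50 = 4.000
  c=9: 9 × 0.43 = 3.870
Maximum at c = 7 (4.060 surviving offspring).

7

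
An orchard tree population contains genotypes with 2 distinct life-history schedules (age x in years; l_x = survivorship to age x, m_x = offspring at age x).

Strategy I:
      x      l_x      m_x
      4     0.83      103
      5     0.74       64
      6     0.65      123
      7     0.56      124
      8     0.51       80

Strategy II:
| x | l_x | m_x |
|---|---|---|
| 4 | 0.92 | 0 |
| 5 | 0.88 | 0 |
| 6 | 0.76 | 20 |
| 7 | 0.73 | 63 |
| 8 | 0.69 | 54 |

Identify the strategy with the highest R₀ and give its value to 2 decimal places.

Strategy I: R₀ = 0.83×103 + 0.74×64 + 0.65×123 + 0.56×124 + 0.51×80 = 323.0400
Strategy II: R₀ = 0.92×0 + 0.88×0 + 0.76×20 + 0.73×63 + 0.69×54 = 98.4500
Highest R₀: strategy I with 323.0400.

323.04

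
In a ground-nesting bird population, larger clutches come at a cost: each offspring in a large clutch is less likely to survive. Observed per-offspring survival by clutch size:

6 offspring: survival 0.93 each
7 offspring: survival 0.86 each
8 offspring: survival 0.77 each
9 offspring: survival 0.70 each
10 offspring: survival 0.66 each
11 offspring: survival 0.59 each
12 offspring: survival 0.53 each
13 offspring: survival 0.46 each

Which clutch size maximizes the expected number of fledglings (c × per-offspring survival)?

10

Expected fledglings = c × s(c):
  c=6: 6 × 0.93 = 5.580
  c=7: 7 × 0.86 = 6.020
  c=8: 8 × 0.77 = 6.160
  c=9: 9 × 0.70 = 6.300
  c=10: 10 × 0.66 = 6.600
  c=11: 11 × 0.59 = 6.490
  c=12: 12 × 0.53 = 6.360
  c=13: 13 × 0.46 = 5.980
Maximum at c = 10 (6.600 fledglings).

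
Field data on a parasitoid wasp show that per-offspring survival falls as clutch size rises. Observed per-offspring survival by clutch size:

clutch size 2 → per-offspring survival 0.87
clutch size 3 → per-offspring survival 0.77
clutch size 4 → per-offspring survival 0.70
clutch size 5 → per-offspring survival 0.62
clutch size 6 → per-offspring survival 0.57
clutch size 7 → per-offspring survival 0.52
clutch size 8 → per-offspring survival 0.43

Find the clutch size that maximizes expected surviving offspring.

7

Expected surviving offspring = c × s(c):
  c=2: 2 × 0.87 = 1.740
  c=3: 3 × 0.77 = 2.310
  c=4: 4 × 0.70 = 2.800
  c=5: 5 × 0.62 = 3.100
  c=6: 6 × 0.57 = 3.420
  c=7: 7 × 0.52 = 3.640
  c=8: 8 × 0.43 = 3.440
Maximum at c = 7 (3.640 surviving offspring).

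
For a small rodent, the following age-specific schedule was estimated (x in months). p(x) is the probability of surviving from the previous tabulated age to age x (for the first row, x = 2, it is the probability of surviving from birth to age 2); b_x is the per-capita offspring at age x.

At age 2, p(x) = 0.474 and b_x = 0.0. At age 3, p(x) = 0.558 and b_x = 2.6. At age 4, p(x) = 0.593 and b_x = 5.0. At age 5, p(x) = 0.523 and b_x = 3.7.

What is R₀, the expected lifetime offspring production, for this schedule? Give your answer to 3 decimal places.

1.775

Survivorship from birth: l_x = p_2·p_3·…·p_x.
  l_2 = 0.47400
  l_3 = 0.26449
  l_4 = 0.15684
  l_5 = 0.08203
R₀ = Σ l_x b_x:
  age 2: 0.47400 × 0.0 = 0.0000
  age 3: 0.26449 × 2.6 = 0.6877
  age 4: 0.15684 × 5.0 = 0.7842
  age 5: 0.08203 × 3.7 = 0.3035
R₀ = 0.0000 + 0.6877 + 0.7842 + 0.3035 = 1.7754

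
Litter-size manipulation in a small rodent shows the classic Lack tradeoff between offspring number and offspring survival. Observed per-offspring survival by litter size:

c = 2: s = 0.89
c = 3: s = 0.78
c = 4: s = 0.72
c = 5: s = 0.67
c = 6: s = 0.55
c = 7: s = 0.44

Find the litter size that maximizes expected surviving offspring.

Expected surviving offspring = c × s(c):
  c=2: 2 × 0.89 = 1.780
  c=3: 3 × 0.78 = 2.340
  c=4: 4 × 0.72 = 2.880
  c=5: 5 × 0.67 = 3.350
  c=6: 6 × 0.55 = 3.300
  c=7: 7 × 0.44 = 3.080
Maximum at c = 5 (3.350 surviving offspring).

5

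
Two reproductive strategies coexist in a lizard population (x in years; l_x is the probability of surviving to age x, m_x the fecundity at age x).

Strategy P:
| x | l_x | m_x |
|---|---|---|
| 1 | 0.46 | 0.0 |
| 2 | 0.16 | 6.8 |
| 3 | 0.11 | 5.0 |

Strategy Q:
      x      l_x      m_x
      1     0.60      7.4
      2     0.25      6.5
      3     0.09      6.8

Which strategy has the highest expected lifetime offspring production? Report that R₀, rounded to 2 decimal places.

Strategy P: R₀ = 0.46×0.0 + 0.16×6.8 + 0.11×5.0 = 1.6380
Strategy Q: R₀ = 0.60×7.4 + 0.25×6.5 + 0.09×6.8 = 6.6770
Highest R₀: strategy Q with 6.6770.

6.68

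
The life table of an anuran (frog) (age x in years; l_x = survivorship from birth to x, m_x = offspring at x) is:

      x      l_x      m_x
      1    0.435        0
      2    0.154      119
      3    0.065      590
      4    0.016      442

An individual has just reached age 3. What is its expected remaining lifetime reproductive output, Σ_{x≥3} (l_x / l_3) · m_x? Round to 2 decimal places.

698.80

l_3 = 0.065. Conditional survival from age 3 to x is l_x / l_3.
  x=3: (0.065/0.065) × 590 = 590.0000
  x=4: (0.016/0.065) × 442 = 108.8000
Sum = 590.0000 + 108.8000 = 698.8000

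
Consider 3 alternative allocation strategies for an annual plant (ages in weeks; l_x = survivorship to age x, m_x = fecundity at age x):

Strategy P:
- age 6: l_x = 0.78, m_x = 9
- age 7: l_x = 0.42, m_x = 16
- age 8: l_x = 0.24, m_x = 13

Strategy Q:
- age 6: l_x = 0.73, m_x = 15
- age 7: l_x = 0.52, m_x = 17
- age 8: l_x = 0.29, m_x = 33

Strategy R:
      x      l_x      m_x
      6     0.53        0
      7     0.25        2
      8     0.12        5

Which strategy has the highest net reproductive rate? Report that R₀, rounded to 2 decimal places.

29.36

Strategy P: R₀ = 0.78×9 + 0.42×16 + 0.24×13 = 16.8600
Strategy Q: R₀ = 0.73×15 + 0.52×17 + 0.29×33 = 29.3600
Strategy R: R₀ = 0.53×0 + 0.25×2 + 0.12×5 = 1.1000
Highest R₀: strategy Q with 29.3600.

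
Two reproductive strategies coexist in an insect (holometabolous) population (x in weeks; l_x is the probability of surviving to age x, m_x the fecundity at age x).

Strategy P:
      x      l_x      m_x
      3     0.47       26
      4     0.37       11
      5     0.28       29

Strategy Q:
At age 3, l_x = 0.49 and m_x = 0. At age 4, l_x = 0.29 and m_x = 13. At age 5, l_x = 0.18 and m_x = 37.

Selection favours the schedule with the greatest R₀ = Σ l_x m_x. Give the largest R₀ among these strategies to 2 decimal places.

Strategy P: R₀ = 0.47×26 + 0.37×11 + 0.28×29 = 24.4100
Strategy Q: R₀ = 0.49×0 + 0.29×13 + 0.18×37 = 10.4300
Highest R₀: strategy P with 24.4100.

24.41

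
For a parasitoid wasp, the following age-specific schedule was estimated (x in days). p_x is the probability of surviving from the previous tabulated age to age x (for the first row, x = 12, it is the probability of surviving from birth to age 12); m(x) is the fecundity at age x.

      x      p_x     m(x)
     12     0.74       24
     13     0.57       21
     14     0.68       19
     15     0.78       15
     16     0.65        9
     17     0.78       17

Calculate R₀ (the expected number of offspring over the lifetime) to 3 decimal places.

Survivorship from birth: l_x = p_12·p_13·…·p_x.
  l_12 = 0.74000
  l_13 = 0.42180
  l_14 = 0.28682
  l_15 = 0.22372
  l_16 = 0.14542
  l_17 = 0.11343
R₀ = Σ l_x m(x):
  age 12: 0.74000 × 24 = 17.7600
  age 13: 0.42180 × 21 = 8.8578
  age 14: 0.28682 × 19 = 5.4496
  age 15: 0.22372 × 15 = 3.3558
  age 16: 0.14542 × 9 = 1.3088
  age 17: 0.11343 × 17 = 1.9283
R₀ = 17.7600 + 8.8578 + 5.4496 + 3.3558 + 1.3088 + 1.9283 = 38.6603

38.660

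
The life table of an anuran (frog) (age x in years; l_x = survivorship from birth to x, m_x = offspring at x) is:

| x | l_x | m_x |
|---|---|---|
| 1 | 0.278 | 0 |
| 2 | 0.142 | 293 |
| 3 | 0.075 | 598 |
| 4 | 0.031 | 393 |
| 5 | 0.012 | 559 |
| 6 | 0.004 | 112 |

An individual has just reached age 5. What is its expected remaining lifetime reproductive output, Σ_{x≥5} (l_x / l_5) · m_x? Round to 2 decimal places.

596.33

l_5 = 0.012. Conditional survival from age 5 to x is l_x / l_5.
  x=5: (0.012/0.012) × 559 = 559.0000
  x=6: (0.004/0.012) × 112 = 37.3333
Sum = 559.0000 + 37.3333 = 596.3333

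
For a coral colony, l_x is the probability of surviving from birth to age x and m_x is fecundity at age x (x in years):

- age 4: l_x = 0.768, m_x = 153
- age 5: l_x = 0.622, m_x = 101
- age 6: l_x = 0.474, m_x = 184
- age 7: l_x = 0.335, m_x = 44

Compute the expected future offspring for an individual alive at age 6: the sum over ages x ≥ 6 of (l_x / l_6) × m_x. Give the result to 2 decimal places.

215.10

l_6 = 0.474. Conditional survival from age 6 to x is l_x / l_6.
  x=6: (0.474/0.474) × 184 = 184.0000
  x=7: (0.335/0.474) × 44 = 31.0970
Sum = 184.0000 + 31.0970 = 215.0970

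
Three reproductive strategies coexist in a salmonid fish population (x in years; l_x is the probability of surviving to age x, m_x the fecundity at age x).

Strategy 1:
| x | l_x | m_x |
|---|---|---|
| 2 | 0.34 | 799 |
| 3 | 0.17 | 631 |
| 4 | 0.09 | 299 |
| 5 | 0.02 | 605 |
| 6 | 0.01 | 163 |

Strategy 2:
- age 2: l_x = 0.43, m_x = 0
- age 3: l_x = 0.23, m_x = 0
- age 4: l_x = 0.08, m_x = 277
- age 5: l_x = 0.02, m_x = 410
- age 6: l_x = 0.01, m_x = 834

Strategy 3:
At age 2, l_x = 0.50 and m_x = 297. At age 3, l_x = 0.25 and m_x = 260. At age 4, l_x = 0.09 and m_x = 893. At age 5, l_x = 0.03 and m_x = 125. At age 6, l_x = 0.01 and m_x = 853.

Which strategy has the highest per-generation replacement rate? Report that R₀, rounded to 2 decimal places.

419.57

Strategy 1: R₀ = 0.34×799 + 0.17×631 + 0.09×299 + 0.02×605 + 0.01×163 = 419.5700
Strategy 2: R₀ = 0.43×0 + 0.23×0 + 0.08×277 + 0.02×410 + 0.01×834 = 38.7000
Strategy 3: R₀ = 0.50×297 + 0.25×260 + 0.09×893 + 0.03×125 + 0.01×853 = 306.1500
Highest R₀: strategy 1 with 419.5700.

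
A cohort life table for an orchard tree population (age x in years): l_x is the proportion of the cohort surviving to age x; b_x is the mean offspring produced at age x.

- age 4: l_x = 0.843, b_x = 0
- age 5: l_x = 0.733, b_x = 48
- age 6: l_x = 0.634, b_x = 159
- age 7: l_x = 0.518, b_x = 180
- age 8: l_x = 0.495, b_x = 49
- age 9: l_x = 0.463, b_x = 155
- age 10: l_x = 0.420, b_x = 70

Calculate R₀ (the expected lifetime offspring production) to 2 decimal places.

354.65

R₀ = Σ l_x b_x:
  age 4: 0.843 × 0 = 0.0000
  age 5: 0.733 × 48 = 35.1840
  age 6: 0.634 × 159 = 100.8060
  age 7: 0.518 × 180 = 93.2400
  age 8: 0.495 × 49 = 24.2550
  age 9: 0.463 × 155 = 71.7650
  age 10: 0.420 × 70 = 29.4000
R₀ = 0.0000 + 35.1840 + 100.8060 + 93.2400 + 24.2550 + 71.7650 + 29.4000 = 354.6500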